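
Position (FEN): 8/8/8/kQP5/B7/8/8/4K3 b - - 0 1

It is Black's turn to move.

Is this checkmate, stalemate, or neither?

checkmate

Black to move; black king on a5.
In check: yes, from the white queen on b5.
King squares — a4: attacked by Qb5; b4: attacked by Qb5; b5: attacked by Ba4; a6: attacked by Qb5; b6: attacked by Qb5.
Legal moves for Black: none.
In check with no legal moves → checkmate.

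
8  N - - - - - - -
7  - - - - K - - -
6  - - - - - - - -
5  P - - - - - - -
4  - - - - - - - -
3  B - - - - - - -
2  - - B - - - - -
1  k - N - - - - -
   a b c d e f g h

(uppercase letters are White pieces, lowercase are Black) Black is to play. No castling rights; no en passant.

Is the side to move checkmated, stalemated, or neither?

Black to move; black king on a1.
In check: no.
King squares — b1: attacked by Bc2; a2: attacked by Nc1; b2: attacked by Ba3.
Legal moves for Black: none.
Not in check and no legal moves → stalemate.

stalemate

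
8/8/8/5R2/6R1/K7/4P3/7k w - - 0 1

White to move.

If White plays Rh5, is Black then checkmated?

After Rh5: black king on h1; in check: yes, from the white rook on h5.
King squares — g1: attacked by Rg4; g2: attacked by Rg4; h2: attacked by Rh5.
Black has no legal moves → checkmate.

yes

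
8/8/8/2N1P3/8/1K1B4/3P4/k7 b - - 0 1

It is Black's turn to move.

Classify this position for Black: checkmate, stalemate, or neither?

Black to move; black king on a1.
In check: no.
King squares — b1: attacked by Bd3; a2: attacked by Kb3; b2: attacked by Kb3.
Legal moves for Black: none.
Not in check and no legal moves → stalemate.

stalemate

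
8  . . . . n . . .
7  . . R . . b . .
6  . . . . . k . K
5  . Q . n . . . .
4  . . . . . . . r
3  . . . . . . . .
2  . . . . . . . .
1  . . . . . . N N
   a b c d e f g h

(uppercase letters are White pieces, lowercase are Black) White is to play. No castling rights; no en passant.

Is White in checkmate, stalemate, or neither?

checkmate

White to move; white king on h6.
In check: yes, from the black rook on h4.
King squares — g5: attacked by Kf6; h5: attacked by Rh4; g6: attacked by Kf6; g7: attacked by Kf6; h7: attacked by Rh4.
Legal moves for White: none.
In check with no legal moves → checkmate.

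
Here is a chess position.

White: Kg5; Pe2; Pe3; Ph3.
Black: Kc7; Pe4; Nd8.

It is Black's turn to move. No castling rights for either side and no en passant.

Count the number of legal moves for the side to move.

Black to move; king on c7.
In check: no.
Legal moves: Nf7+, Nb7, Ne6+, Nc6, Kc8, Kb8, Kd7, Kb7, Kd6, Kc6, Kb6.
Count: 11.

11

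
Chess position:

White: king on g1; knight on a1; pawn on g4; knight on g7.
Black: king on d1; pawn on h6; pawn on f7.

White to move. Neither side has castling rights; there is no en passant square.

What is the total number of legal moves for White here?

White to move; king on g1.
In check: no.
Legal moves: Ne8, Ne6, Nh5, Nf5, Kh2, Kg2, Kf2, Kh1, Kf1, Nb3, Nc2, g5.
Count: 12.

12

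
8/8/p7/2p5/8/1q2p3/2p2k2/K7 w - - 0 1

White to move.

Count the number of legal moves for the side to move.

0

White to move; king on a1.
In check: no.
Legal moves: none.
Count: 0.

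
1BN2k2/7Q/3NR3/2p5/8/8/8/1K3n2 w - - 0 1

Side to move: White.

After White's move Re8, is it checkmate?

After Re8: black king on f8; in check: yes, from the white rook on e8.
King squares — e7: attacked by Qh7; f7: attacked by Nd6; g7: attacked by Qh7; e8: attacked by Nd6; g8: attacked by Qh7.
Black has no legal moves → checkmate.

yes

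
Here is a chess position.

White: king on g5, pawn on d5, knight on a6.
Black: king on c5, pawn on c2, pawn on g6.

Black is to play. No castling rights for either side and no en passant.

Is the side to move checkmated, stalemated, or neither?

Black to move; black king on c5.
In check: yes, from the white knight on a6.
Legal moves for Black: Kd6, Kb6, Kxd5, Kb5, Kd4, Kc4.
Black is in check but has 6 legal moves → neither.

neither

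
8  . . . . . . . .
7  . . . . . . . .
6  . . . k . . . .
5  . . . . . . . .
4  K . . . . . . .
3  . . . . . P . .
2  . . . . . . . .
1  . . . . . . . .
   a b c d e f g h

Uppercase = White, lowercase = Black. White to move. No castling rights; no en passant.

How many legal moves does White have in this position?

White to move; king on a4.
In check: no.
Legal moves: Kb5, Ka5, Kb4, Kb3, Ka3, f4.
Count: 6.

6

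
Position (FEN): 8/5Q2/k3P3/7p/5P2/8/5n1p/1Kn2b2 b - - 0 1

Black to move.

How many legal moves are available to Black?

24

Black to move; king on a6.
In check: no.
Legal moves: Kb6, Kb5, Ka5, Ng4, Ne4, Nh3, Nfd3, Nh1, Nd1, Bb5, Bc4, Bh3, Bd3+, Bg2, Be2, Ncd3, Nb3, Ne2, Na2, h4, h1=Q, h1=R, h1=B, h1=N.
Count: 24.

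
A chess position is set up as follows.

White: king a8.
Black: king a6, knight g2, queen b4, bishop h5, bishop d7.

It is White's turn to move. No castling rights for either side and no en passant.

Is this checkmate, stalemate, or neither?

White to move; white king on a8.
In check: no.
King squares — a7: attacked by Ka6; b7: attacked by Qb4; b8: attacked by Qb4.
Legal moves for White: none.
Not in check and no legal moves → stalemate.

stalemate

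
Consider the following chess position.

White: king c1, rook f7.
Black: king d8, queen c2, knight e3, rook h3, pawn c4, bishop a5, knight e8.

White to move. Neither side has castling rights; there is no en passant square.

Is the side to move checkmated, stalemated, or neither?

White to move; white king on c1.
In check: yes, from the black queen on c2.
King squares — b1: attacked by Qc2; d1: attacked by Qc2; b2: attacked by Qc2; c2: attacked by Ne3; d2: attacked by Qc2.
Legal moves for White: none.
In check with no legal moves → checkmate.

checkmate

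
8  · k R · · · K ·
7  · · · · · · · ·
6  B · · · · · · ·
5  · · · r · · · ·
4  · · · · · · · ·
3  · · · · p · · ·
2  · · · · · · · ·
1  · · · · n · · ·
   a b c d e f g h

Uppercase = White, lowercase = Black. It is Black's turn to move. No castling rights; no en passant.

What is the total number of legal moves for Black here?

Black to move; king on b8.
In check: yes, from the white rook on c8.
Legal moves: Ka7.
Count: 1.

1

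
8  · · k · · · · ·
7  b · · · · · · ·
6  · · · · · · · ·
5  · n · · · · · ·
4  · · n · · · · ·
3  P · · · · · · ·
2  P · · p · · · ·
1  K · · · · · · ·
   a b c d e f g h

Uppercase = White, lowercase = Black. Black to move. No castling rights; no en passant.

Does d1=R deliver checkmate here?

After d1=R: white king on a1; in check: yes, from the black rook on d1.
King squares — b1: attacked by Rd1; a2: own pawn; b2: attacked by Nc4.
White has no legal moves → checkmate.

yes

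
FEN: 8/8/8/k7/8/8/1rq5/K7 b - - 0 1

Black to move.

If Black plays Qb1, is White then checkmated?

After Qb1: white king on a1; in check: yes, from the black queen on b1.
King squares — b1: attacked by Rb2; a2: attacked by Qb1; b2: attacked by Qb1.
White has no legal moves → checkmate.

yes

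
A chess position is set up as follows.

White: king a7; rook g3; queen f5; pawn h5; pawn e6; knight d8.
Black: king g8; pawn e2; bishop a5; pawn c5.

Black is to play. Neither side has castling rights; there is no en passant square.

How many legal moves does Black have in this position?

1

Black to move; king on g8.
In check: yes, from the white rook on g3.
Legal moves: Kh8.
Count: 1.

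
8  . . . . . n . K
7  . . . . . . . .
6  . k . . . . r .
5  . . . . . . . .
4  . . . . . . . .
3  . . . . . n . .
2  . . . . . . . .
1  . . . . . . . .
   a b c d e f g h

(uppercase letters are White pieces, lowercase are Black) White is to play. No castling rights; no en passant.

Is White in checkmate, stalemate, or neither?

stalemate

White to move; white king on h8.
In check: no.
King squares — g7: attacked by Rg6; h7: attacked by Nf8; g8: attacked by Rg6.
Legal moves for White: none.
Not in check and no legal moves → stalemate.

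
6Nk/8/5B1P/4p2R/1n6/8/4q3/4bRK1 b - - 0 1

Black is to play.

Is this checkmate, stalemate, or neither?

Black to move; black king on h8.
In check: yes, from the white bishop on f6.
Legal moves for Black: Kxg8, Kh7.
Black is in check but has 2 legal moves → neither.

neither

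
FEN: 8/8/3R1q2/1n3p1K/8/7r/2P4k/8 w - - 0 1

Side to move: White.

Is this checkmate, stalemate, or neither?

checkmate

White to move; white king on h5.
In check: yes, from the black rook on h3.
King squares — g4: attacked by Pf5; h4: attacked by Rh3; g5: attacked by Qf6; g6: attacked by Qf6; h6: attacked by Rh3.
Legal moves for White: none.
In check with no legal moves → checkmate.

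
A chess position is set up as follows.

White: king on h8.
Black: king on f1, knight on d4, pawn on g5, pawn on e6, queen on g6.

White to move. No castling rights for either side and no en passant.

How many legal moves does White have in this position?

White to move; king on h8.
In check: no.
Legal moves: none.
Count: 0.

0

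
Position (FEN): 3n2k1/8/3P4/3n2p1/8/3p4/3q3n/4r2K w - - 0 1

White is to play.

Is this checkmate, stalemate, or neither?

checkmate

White to move; white king on h1.
In check: yes, from the black rook on e1.
King squares — g1: attacked by Re1; g2: attacked by Qd2; h2: attacked by Qd2.
Legal moves for White: none.
In check with no legal moves → checkmate.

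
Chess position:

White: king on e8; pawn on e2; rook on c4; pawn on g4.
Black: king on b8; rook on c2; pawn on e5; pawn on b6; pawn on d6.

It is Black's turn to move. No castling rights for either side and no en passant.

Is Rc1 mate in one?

no

After Rc1: white king on e8; in check: no.
White is not in check, so this cannot be checkmate.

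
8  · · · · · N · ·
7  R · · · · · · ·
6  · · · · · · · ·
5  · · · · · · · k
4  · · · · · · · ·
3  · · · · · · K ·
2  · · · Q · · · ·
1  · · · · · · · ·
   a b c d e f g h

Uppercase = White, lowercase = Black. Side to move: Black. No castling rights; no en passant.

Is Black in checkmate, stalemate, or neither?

stalemate

Black to move; black king on h5.
In check: no.
King squares — g4: attacked by Kg3; h4: attacked by Kg3; g5: attacked by Qd2; g6: attacked by Nf8; h6: attacked by Qd2.
Legal moves for Black: none.
Not in check and no legal moves → stalemate.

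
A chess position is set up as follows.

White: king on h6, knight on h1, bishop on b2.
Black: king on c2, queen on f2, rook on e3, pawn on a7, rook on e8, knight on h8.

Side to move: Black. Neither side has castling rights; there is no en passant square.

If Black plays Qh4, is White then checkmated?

no

After Qh4: white king on h6; in check: yes, from the black queen on h4.
White has 1 legal reply: Kg7.
In check but a legal move exists → not checkmate.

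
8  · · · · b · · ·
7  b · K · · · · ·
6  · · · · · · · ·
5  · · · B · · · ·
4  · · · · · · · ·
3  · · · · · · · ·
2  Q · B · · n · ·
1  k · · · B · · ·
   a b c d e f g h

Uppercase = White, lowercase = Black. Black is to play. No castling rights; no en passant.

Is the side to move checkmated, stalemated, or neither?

Black to move; black king on a1.
In check: yes, from the white queen on a2.
King squares — b1: attacked by Qa2; a2: attacked by Bd5; b2: attacked by Qa2.
Legal moves for Black: none.
In check with no legal moves → checkmate.

checkmate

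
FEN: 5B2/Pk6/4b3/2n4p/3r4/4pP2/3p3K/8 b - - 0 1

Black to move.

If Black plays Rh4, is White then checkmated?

no

After Rh4: white king on h2; in check: yes, from the black rook on h4.
White has 3 legal replies: Kg3, Kg2, Kg1.
In check but a legal move exists → not checkmate.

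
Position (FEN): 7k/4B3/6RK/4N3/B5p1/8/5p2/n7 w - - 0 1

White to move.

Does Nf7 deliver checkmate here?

After Nf7: black king on h8; in check: yes, from the white knight on f7.
King squares — g7: attacked by Rg6; h7: attacked by Kh6; g8: attacked by Rg6.
Black has no legal moves → checkmate.

yes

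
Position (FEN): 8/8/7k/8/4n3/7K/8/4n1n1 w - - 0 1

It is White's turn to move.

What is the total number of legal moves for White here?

White to move; king on h3.
In check: yes, from the black knight on g1.
Legal moves: Kh4, Kg4, Kh2.
Count: 3.

3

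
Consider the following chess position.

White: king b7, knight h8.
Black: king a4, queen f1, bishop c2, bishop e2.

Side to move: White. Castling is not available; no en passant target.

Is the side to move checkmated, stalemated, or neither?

White to move; white king on b7.
In check: no.
Legal moves for White: Nf7, Ng6, Kc8, Kb8, Ka8, Kc7, Ka7, Kc6, Kb6.
White has 9 legal moves and is not in check → neither.

neither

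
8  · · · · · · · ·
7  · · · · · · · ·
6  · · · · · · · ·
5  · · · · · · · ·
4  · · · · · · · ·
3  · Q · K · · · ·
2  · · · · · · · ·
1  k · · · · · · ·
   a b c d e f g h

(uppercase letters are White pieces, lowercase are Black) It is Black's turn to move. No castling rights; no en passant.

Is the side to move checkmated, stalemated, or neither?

stalemate

Black to move; black king on a1.
In check: no.
King squares — b1: attacked by Qb3; a2: attacked by Qb3; b2: attacked by Qb3.
Legal moves for Black: none.
Not in check and no legal moves → stalemate.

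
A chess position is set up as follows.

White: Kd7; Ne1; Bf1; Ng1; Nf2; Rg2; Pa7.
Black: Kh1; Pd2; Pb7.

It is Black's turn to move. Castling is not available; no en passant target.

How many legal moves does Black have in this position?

Black to move; king on h1.
In check: yes, from the white knight on f2.
Legal moves: none.
Count: 0.

0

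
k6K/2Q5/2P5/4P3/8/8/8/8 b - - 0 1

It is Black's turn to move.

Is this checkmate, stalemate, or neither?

stalemate

Black to move; black king on a8.
In check: no.
King squares — a7: attacked by Qc7; b7: attacked by Pc6; b8: attacked by Qc7.
Legal moves for Black: none.
Not in check and no legal moves → stalemate.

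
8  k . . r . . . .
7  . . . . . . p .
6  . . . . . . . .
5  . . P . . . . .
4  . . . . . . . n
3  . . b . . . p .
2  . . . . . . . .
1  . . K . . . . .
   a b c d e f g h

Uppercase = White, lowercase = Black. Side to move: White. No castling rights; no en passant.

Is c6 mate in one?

no

After c6: black king on a8; in check: no.
Black is not in check, so this cannot be checkmate.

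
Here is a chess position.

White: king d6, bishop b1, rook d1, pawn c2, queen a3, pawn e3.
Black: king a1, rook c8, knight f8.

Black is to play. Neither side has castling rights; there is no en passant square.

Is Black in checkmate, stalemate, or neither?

checkmate

Black to move; black king on a1.
In check: yes, from the white queen on a3.
King squares — b1: attacked by Rd1; a2: attacked by Bb1; b2: attacked by Qa3.
Legal moves for Black: none.
In check with no legal moves → checkmate.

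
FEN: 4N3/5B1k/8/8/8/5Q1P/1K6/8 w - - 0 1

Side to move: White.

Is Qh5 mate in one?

yes

After Qh5: black king on h7; in check: yes, from the white queen on h5.
King squares — g6: attacked by Qh5; h6: attacked by Qh5; g7: attacked by Ne8; g8: attacked by Bf7; h8: attacked by Qh5.
Black has no legal moves → checkmate.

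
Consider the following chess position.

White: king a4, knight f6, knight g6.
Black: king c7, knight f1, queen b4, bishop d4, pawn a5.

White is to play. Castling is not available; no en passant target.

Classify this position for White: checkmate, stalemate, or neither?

checkmate

White to move; white king on a4.
In check: yes, from the black queen on b4.
King squares — a3: attacked by Qb4; b3: attacked by Qb4; b4: attacked by Pa5; a5: attacked by Qb4; b5: attacked by Qb4.
Legal moves for White: none.
In check with no legal moves → checkmate.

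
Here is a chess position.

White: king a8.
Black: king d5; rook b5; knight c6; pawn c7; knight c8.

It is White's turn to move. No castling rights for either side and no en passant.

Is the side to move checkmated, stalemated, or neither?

stalemate

White to move; white king on a8.
In check: no.
King squares — a7: attacked by Nc6; b7: attacked by Rb5; b8: attacked by Rb5.
Legal moves for White: none.
Not in check and no legal moves → stalemate.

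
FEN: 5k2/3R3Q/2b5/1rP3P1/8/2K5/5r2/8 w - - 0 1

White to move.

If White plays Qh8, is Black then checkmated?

yes

After Qh8: black king on f8; in check: yes, from the white queen on h8.
King squares — e7: attacked by Rd7; f7: attacked by Rd7; g7: attacked by Rd7; e8: attacked by Qh8; g8: attacked by Qh8.
Black has no legal moves → checkmate.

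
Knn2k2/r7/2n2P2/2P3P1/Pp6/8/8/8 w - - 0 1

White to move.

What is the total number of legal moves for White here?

White to move; king on a8.
In check: yes, from the black rook on a7.
Legal moves: none.
Count: 0.

0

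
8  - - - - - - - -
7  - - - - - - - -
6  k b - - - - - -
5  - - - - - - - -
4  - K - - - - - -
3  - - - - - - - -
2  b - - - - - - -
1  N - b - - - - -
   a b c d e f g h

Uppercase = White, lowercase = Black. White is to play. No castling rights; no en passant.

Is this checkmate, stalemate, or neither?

neither

White to move; white king on b4.
In check: no.
Legal moves for White: Ka4, Kc3, Nb3, Nc2.
White has 4 legal moves and is not in check → neither.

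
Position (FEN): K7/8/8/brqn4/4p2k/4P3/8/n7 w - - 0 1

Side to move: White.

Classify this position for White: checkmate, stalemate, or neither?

White to move; white king on a8.
In check: no.
King squares — a7: attacked by Qc5; b7: attacked by Rb5; b8: attacked by Rb5.
Legal moves for White: none.
Not in check and no legal moves → stalemate.

stalemate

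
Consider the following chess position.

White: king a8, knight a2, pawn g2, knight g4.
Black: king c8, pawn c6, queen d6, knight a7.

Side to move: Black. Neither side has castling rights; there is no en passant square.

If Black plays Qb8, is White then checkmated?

After Qb8: white king on a8; in check: yes, from the black queen on b8.
King squares — a7: attacked by Qb8; b7: attacked by Qb8; b8: attacked by Kc8.
White has no legal moves → checkmate.

yes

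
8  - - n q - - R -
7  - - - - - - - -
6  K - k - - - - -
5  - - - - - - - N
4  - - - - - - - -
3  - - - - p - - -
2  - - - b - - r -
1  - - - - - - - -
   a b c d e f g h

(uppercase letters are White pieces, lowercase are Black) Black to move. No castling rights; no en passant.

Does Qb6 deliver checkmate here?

After Qb6: white king on a6; in check: yes, from the black queen on b6.
King squares — a5: attacked by Bd2; b5: attacked by Qb6; b6: attacked by Kc6; a7: attacked by Qb6; b7: attacked by Qb6.
White has no legal moves → checkmate.

yes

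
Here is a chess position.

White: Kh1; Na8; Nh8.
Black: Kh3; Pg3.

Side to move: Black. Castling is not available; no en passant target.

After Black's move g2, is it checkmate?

no

After g2: white king on h1; in check: yes, from the black pawn on g2.
White has 1 legal reply: Kg1.
In check but a legal move exists → not checkmate.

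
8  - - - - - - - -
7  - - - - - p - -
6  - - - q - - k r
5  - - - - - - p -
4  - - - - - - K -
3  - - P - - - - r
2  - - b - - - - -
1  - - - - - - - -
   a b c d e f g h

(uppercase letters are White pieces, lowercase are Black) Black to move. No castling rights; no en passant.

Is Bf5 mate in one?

After Bf5: white king on g4; in check: yes, from the black bishop on f5.
King squares — f3: attacked by Rh3; g3: attacked by Rh3; h3: attacked by Bf5; f4: attacked by Pg5; h4: attacked by Rh3; f5: attacked by Kg6; g5: attacked by Kg6; h5: attacked by Rh3.
White has no legal moves → checkmate.

yes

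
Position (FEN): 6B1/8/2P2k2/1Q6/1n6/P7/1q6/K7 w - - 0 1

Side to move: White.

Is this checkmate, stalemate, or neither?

neither

White to move; white king on a1.
In check: yes, from the black queen on b2.
King squares — b1: attacked by Qb2; a2: attacked by Qb2; b2: available.
Legal moves for White: Kxb2.
White is in check but has 1 legal move → neither.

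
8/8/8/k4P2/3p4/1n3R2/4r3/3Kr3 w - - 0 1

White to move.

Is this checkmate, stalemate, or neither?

White to move; white king on d1.
In check: yes, from the black rook on e1.
King squares — c1: attacked by Re1; e1: attacked by Re2; c2: attacked by Re2; d2: attacked by Re2; e2: attacked by Re1.
Legal moves for White: none.
In check with no legal moves → checkmate.

checkmate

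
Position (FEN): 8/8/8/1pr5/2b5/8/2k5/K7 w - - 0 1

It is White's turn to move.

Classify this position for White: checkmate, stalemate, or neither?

stalemate

White to move; white king on a1.
In check: no.
King squares — b1: attacked by Kc2; a2: attacked by Bc4; b2: attacked by Kc2.
Legal moves for White: none.
Not in check and no legal moves → stalemate.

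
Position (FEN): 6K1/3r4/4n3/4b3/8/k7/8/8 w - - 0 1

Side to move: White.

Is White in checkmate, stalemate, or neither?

stalemate

White to move; white king on g8.
In check: no.
King squares — f7: attacked by Rd7; g7: attacked by Be5; h7: attacked by Rd7; f8: attacked by Ne6; h8: attacked by Be5.
Legal moves for White: none.
Not in check and no legal moves → stalemate.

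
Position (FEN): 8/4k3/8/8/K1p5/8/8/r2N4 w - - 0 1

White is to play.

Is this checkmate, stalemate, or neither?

White to move; white king on a4.
In check: yes, from the black rook on a1.
King squares — a3: attacked by Ra1; b3: attacked by Pc4; b4: available; a5: attacked by Ra1; b5: available.
Legal moves for White: Kb5, Kb4.
White is in check but has 2 legal moves → neither.

neither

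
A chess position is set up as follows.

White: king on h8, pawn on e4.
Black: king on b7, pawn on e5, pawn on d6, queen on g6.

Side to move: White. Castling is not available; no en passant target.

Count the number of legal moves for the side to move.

White to move; king on h8.
In check: no.
Legal moves: none.
Count: 0.

0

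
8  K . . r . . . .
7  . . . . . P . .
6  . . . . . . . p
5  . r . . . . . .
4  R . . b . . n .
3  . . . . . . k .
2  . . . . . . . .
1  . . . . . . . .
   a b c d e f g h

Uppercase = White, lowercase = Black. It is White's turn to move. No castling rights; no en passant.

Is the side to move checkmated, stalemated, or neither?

White to move; white king on a8.
In check: yes, from the black rook on d8.
King squares — a7: attacked by Bd4; b7: attacked by Rb5; b8: attacked by Rb5.
Legal moves for White: none.
In check with no legal moves → checkmate.

checkmate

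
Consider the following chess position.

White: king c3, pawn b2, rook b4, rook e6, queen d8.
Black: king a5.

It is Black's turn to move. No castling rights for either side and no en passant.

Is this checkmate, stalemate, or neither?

Black to move; black king on a5.
In check: yes, from the white queen on d8.
King squares — a4: attacked by Rb4; b4: attacked by Kc3; b5: attacked by Rb4; a6: attacked by Re6; b6: attacked by Rb4.
Legal moves for Black: none.
In check with no legal moves → checkmate.

checkmate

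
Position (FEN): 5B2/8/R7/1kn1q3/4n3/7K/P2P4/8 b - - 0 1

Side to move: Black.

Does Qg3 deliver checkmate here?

yes

After Qg3: white king on h3; in check: yes, from the black queen on g3.
King squares — g2: attacked by Qg3; h2: attacked by Qg3; g3: attacked by Ne4; g4: attacked by Qg3; h4: attacked by Qg3.
White has no legal moves → checkmate.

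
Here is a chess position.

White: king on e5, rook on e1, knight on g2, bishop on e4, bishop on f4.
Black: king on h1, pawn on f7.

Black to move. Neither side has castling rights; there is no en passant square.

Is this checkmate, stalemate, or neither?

checkmate

Black to move; black king on h1.
In check: yes, from the white rook on e1.
King squares — g1: attacked by Re1; g2: attacked by Be4; h2: attacked by Bf4.
Legal moves for Black: none.
In check with no legal moves → checkmate.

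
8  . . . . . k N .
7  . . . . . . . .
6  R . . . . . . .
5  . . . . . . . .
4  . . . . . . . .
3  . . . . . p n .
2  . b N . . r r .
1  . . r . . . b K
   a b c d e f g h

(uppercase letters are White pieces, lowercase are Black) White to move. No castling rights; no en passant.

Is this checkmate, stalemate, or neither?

checkmate

White to move; white king on h1.
In check: yes, from the black knight on g3.
King squares — g1: attacked by Rc1; g2: attacked by Rf2; h2: attacked by Bg1.
Legal moves for White: none.
In check with no legal moves → checkmate.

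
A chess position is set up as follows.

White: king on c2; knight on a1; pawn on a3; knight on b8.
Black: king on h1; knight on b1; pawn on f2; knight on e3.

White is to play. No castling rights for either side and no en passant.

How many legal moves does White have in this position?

5

White to move; king on c2.
In check: yes, from the black knight on e3.
Legal moves: Kd3, Kb3, Kb2, Kc1, Kxb1.
Count: 5.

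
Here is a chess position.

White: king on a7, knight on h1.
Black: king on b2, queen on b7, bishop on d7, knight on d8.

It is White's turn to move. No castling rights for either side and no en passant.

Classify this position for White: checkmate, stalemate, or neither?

checkmate

White to move; white king on a7.
In check: yes, from the black queen on b7.
King squares — a6: attacked by Qb7; b6: attacked by Qb7; b7: attacked by Nd8; a8: attacked by Qb7; b8: attacked by Qb7.
Legal moves for White: none.
In check with no legal moves → checkmate.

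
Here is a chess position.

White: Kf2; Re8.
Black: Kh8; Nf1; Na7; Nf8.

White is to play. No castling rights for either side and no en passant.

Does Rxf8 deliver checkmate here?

no

After Rxf8: black king on h8; in check: yes, from the white rook on f8.
Black has 2 legal replies: Kh7, Kg7.
In check but a legal move exists → not checkmate.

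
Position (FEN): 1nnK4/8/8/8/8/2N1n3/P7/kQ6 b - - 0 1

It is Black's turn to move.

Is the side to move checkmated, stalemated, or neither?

Black to move; black king on a1.
In check: yes, from the white queen on b1.
King squares — b1: attacked by Nc3; a2: attacked by Qb1; b2: attacked by Qb1.
Legal moves for Black: none.
In check with no legal moves → checkmate.

checkmate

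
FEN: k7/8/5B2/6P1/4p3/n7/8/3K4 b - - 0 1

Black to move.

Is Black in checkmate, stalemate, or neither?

neither

Black to move; black king on a8.
In check: no.
Legal moves for Black: Kb8, Kb7, Ka7, Nb5, Nc4, Nc2, Nb1, e3.
Black has 8 legal moves and is not in check → neither.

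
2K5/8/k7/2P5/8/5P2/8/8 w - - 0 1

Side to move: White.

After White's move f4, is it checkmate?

no

After f4: black king on a6; in check: no.
Black is not in check, so this cannot be checkmate.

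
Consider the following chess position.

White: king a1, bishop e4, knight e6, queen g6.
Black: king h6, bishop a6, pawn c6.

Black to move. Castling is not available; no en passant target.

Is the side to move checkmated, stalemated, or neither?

Black to move; black king on h6.
In check: yes, from the white queen on g6.
King squares — g5: attacked by Ne6; h5: attacked by Qg6; g6: attacked by Be4; g7: attacked by Ne6; h7: attacked by Qg6.
Legal moves for Black: none.
In check with no legal moves → checkmate.

checkmate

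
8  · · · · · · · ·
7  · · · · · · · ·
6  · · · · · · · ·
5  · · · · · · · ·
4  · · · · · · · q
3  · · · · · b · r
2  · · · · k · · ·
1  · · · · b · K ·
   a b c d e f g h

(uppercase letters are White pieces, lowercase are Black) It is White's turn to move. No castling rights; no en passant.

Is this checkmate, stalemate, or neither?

stalemate

White to move; white king on g1.
In check: no.
King squares — f1: attacked by Ke2; h1: attacked by Bf3; f2: attacked by Be1; g2: attacked by Bf3; h2: attacked by Rh3.
Legal moves for White: none.
Not in check and no legal moves → stalemate.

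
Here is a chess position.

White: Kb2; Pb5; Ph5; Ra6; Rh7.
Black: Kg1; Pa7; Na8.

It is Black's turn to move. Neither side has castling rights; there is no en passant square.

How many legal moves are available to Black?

7

Black to move; king on g1.
In check: no.
Legal moves: Nc7, Nb6, Kh2, Kg2, Kf2, Kh1, Kf1.
Count: 7.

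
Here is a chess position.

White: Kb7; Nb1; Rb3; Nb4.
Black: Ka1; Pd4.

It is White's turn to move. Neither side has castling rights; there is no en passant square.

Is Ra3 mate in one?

After Ra3: black king on a1; in check: yes, from the white rook on a3.
Black has 2 legal replies: Kb2, Kxb1.
In check but a legal move exists → not checkmate.

no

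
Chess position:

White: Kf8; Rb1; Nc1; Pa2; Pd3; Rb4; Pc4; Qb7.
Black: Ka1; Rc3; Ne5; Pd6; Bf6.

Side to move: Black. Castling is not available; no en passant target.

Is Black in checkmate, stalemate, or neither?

Black to move; black king on a1.
In check: yes, from the white rook on b1.
King squares — b1: attacked by Rb4; a2: attacked by Nc1; b2: attacked by Rb1.
Legal moves for Black: none.
In check with no legal moves → checkmate.

checkmate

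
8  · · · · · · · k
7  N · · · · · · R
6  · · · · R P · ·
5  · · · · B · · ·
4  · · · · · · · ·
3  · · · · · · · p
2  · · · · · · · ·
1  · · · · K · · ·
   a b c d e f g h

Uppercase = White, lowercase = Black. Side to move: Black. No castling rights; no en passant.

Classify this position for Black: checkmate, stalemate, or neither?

Black to move; black king on h8.
In check: yes, from the white rook on h7.
King squares — g7: attacked by Pf6; h7: available; g8: available.
Legal moves for Black: Kg8, Kxh7.
Black is in check but has 2 legal moves → neither.

neither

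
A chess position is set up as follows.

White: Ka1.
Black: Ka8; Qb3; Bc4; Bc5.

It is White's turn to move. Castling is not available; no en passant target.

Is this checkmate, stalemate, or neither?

stalemate

White to move; white king on a1.
In check: no.
King squares — b1: attacked by Qb3; a2: attacked by Qb3; b2: attacked by Qb3.
Legal moves for White: none.
Not in check and no legal moves → stalemate.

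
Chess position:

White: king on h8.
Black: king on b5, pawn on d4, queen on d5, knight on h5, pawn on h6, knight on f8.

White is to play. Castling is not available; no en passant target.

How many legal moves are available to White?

0

White to move; king on h8.
In check: no.
Legal moves: none.
Count: 0.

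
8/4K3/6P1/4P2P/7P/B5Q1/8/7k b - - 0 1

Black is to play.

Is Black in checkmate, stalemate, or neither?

stalemate

Black to move; black king on h1.
In check: no.
King squares — g1: attacked by Qg3; g2: attacked by Qg3; h2: attacked by Qg3.
Legal moves for Black: none.
Not in check and no legal moves → stalemate.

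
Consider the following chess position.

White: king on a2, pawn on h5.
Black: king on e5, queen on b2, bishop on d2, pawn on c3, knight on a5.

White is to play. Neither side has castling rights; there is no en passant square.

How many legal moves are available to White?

0

White to move; king on a2.
In check: yes, from the black queen on b2.
Legal moves: none.
Count: 0.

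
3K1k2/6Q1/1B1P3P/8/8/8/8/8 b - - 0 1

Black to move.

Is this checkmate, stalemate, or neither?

Black to move; black king on f8.
In check: yes, from the white queen on g7.
King squares — e7: attacked by Pd6; f7: attacked by Qg7; g7: attacked by Ph6; e8: attacked by Kd8; g8: attacked by Qg7.
Legal moves for Black: none.
In check with no legal moves → checkmate.

checkmate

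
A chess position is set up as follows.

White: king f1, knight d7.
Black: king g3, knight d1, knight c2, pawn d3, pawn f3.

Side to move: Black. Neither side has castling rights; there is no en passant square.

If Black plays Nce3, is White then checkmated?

no

After Nce3: white king on f1; in check: yes, from the black knight on e3.
White has 2 legal replies: Kg1, Ke1.
In check but a legal move exists → not checkmate.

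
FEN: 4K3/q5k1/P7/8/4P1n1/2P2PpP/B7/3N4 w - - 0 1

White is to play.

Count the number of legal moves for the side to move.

White to move; king on e8.
In check: no.
Legal moves: Kd8, Bg8, Bf7, Be6, Bd5, Bc4, Bb3, Bb1, Ne3, Nf2, Nb2, hxg4, fxg4, e5, h4, f4, c4.
Count: 17.

17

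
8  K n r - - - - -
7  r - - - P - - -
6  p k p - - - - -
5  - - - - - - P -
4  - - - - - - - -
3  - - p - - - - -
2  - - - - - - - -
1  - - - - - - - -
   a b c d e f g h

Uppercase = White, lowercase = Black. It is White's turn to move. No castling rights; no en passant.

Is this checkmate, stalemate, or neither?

White to move; white king on a8.
In check: yes, from the black rook on a7.
King squares — a7: attacked by Kb6; b7: attacked by Kb6; b8: attacked by Rc8.
Legal moves for White: none.
In check with no legal moves → checkmate.

checkmate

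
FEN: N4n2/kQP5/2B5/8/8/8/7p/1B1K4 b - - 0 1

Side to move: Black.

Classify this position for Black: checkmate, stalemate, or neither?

checkmate

Black to move; black king on a7.
In check: yes, from the white queen on b7.
King squares — a6: attacked by Qb7; b6: attacked by Qb7; b7: attacked by Bc6; a8: attacked by Qb7; b8: attacked by Qb7.
Legal moves for Black: none.
In check with no legal moves → checkmate.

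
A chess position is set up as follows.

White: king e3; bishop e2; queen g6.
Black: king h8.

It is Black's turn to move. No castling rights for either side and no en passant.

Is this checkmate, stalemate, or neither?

stalemate

Black to move; black king on h8.
In check: no.
King squares — g7: attacked by Qg6; h7: attacked by Qg6; g8: attacked by Qg6.
Legal moves for Black: none.
Not in check and no legal moves → stalemate.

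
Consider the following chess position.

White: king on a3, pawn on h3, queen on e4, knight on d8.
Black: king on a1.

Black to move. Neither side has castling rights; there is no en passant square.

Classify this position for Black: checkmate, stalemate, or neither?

stalemate

Black to move; black king on a1.
In check: no.
King squares — b1: attacked by Qe4; a2: attacked by Ka3; b2: attacked by Ka3.
Legal moves for Black: none.
Not in check and no legal moves → stalemate.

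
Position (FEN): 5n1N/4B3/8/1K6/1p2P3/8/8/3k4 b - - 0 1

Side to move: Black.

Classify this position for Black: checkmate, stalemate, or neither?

neither

Black to move; black king on d1.
In check: no.
Legal moves for Black: Nh7, Nd7, Ng6, Ne6, Ke2, Kd2, Kc2, Ke1, Kc1, b3.
Black has 10 legal moves and is not in check → neither.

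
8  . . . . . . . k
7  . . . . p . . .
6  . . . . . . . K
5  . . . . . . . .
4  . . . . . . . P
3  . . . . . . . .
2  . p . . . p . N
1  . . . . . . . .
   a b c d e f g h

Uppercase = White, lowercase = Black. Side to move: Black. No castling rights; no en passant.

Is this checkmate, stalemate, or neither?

neither

Black to move; black king on h8.
In check: no.
Legal moves for Black: Kg8, e6, f1=Q, f1=R, f1=B, f1=N, b1=Q, b1=R, b1=B, b1=N, e5.
Black has 11 legal moves and is not in check → neither.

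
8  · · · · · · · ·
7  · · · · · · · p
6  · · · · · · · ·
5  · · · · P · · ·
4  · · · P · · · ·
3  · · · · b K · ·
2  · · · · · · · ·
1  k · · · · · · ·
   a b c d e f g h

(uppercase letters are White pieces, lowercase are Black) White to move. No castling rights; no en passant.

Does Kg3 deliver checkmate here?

no

After Kg3: black king on a1; in check: no.
Black is not in check, so this cannot be checkmate.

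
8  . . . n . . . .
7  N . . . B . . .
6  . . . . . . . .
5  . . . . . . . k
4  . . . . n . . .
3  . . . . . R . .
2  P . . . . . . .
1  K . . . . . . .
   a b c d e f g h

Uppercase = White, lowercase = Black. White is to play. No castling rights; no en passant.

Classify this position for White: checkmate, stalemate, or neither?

White to move; white king on a1.
In check: no.
Legal moves for White include: Bf8, Bxd8, Bf6, Bd6, Bg5, Bc5, Bh4, Bb4, Ba3, Nc8, Nc6, Nb5, Rf8, Rf7, Rf6, Rf5+, Rf4, Rh3+, ... (list truncated; more exist).
White has legal moves and is not in check → neither.

neither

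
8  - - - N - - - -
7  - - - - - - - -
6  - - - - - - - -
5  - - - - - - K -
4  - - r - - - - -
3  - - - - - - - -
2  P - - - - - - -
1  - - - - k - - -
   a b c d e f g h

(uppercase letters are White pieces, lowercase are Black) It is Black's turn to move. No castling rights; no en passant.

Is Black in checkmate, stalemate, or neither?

neither

Black to move; black king on e1.
In check: no.
Legal moves for Black include: Rc8, Rc7, Rc6, Rc5+, Rh4, Rg4+, Rf4, Re4, Rd4, Rb4, Ra4, Rc3, Rc2, Rc1, Kf2, Ke2, Kd2, Kf1, ... (list truncated; more exist).
Black has legal moves and is not in check → neither.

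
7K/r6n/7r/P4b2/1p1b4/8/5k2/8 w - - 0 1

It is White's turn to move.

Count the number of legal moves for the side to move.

White to move; king on h8.
In check: yes, from the black bishop on d4.
Legal moves: Kg8.
Count: 1.

1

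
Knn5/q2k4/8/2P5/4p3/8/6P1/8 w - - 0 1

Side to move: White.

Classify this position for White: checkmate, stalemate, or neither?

White to move; white king on a8.
In check: yes, from the black queen on a7.
King squares — a7: attacked by Nc8; b7: attacked by Qa7; b8: attacked by Qa7.
Legal moves for White: none.
In check with no legal moves → checkmate.

checkmate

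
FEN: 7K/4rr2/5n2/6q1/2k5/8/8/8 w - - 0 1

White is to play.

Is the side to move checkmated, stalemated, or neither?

White to move; white king on h8.
In check: no.
King squares — g7: attacked by Qg5; h7: attacked by Nf6; g8: attacked by Qg5.
Legal moves for White: none.
Not in check and no legal moves → stalemate.

stalemate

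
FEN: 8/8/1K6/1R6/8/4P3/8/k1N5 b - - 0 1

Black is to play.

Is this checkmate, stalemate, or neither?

stalemate

Black to move; black king on a1.
In check: no.
King squares — b1: attacked by Rb5; a2: attacked by Nc1; b2: attacked by Rb5.
Legal moves for Black: none.
Not in check and no legal moves → stalemate.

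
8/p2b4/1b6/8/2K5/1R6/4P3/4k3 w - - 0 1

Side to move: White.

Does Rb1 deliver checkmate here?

no

After Rb1: black king on e1; in check: yes, from the white rook on b1.
Black has 3 legal replies: Kf2, Kxe2, Kd2.
In check but a legal move exists → not checkmate.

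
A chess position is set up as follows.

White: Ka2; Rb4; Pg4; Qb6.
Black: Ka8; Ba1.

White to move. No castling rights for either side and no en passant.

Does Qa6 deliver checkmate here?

yes

After Qa6: black king on a8; in check: yes, from the white queen on a6.
King squares — a7: attacked by Qa6; b7: attacked by Rb4; b8: attacked by Rb4.
Black has no legal moves → checkmate.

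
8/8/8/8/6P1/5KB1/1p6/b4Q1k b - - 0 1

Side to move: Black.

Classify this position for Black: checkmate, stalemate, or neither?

checkmate

Black to move; black king on h1.
In check: yes, from the white queen on f1.
King squares — g1: attacked by Qf1; g2: attacked by Qf1; h2: attacked by Bg3.
Legal moves for Black: none.
In check with no legal moves → checkmate.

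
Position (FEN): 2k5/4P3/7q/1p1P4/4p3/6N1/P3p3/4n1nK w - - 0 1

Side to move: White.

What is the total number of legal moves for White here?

White to move; king on h1.
In check: yes, from the black queen on h6.
Legal moves: Kxg1, Nh5.
Count: 2.

2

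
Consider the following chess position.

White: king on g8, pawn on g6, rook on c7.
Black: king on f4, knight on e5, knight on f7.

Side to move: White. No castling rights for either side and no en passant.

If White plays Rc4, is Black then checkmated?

no

After Rc4: black king on f4; in check: yes, from the white rook on c4.
Black has 6 legal replies: Kg5, Kf5, Kg3, Kf3, Ke3, Nxc4.
In check but a legal move exists → not checkmate.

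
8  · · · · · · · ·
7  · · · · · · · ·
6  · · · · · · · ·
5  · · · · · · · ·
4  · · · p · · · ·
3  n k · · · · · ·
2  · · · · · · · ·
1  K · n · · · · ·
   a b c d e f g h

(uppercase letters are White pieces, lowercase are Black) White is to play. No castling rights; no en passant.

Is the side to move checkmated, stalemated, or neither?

White to move; white king on a1.
In check: no.
King squares — b1: attacked by Na3; a2: attacked by Nc1; b2: attacked by Kb3.
Legal moves for White: none.
Not in check and no legal moves → stalemate.

stalemate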